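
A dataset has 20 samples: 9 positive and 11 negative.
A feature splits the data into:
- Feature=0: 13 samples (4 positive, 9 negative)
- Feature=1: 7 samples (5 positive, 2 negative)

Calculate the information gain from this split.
0.1119 bits

Information Gain = H(Y) - H(Y|Feature)

Before split:
P(positive) = 9/20 = 0.4500
H(Y) = 0.9928 bits

After split:
Feature=0: H = 0.8905 bits (weight = 13/20)
Feature=1: H = 0.8631 bits (weight = 7/20)
H(Y|Feature) = (13/20)×0.8905 + (7/20)×0.8631 = 0.8809 bits

Information Gain = 0.9928 - 0.8809 = 0.1119 bits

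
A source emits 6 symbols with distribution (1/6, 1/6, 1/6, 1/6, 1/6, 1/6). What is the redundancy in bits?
0.0000 bits

Redundancy measures how far a source is from maximum entropy:
R = H_max - H(X)

Maximum entropy for 6 symbols: H_max = log_2(6) = 2.5850 bits
Actual entropy: H(X) = 2.5850 bits
Redundancy: R = 2.5850 - 2.5850 = 0.0000 bits

This redundancy represents potential for compression: the source could be compressed by 0.0000 bits per symbol.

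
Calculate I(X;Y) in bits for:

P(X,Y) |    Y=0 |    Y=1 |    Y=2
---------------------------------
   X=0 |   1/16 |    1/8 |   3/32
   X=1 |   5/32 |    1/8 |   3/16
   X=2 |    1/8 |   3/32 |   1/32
0.0678 bits

Mutual information: I(X;Y) = H(X) + H(Y) - H(X,Y)

Marginals:
P(X) = (9/32, 15/32, 1/4), H(X) = 1.5271 bits
P(Y) = (11/32, 11/32, 5/16), H(Y) = 1.5835 bits

Joint entropy: H(X,Y) = 3.0428 bits

I(X;Y) = 1.5271 + 1.5835 - 3.0428 = 0.0678 bits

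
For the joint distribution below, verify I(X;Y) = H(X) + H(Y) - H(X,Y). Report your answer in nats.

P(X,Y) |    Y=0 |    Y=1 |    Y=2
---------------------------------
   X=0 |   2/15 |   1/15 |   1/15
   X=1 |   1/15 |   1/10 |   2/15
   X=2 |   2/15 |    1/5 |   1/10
I(X;Y) = 0.0413 nats

Mutual information has multiple equivalent forms:
- I(X;Y) = H(X) - H(X|Y)
- I(X;Y) = H(Y) - H(Y|X)
- I(X;Y) = H(X) + H(Y) - H(X,Y)

Computing all quantities:
H(X) = 1.0760, H(Y) = 1.0953, H(X,Y) = 2.1300
H(X|Y) = 1.0347, H(Y|X) = 1.0539

Verification:
H(X) - H(X|Y) = 1.0760 - 1.0347 = 0.0413
H(Y) - H(Y|X) = 1.0953 - 1.0539 = 0.0413
H(X) + H(Y) - H(X,Y) = 1.0760 + 1.0953 - 2.1300 = 0.0413

All forms give I(X;Y) = 0.0413 nats. ✓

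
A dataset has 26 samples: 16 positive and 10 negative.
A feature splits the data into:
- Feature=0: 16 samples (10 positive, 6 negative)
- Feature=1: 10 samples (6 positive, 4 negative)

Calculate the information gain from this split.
0.0005 bits

Information Gain = H(Y) - H(Y|Feature)

Before split:
P(positive) = 16/26 = 0.6154
H(Y) = 0.9612 bits

After split:
Feature=0: H = 0.9544 bits (weight = 16/26)
Feature=1: H = 0.9710 bits (weight = 10/26)
H(Y|Feature) = (16/26)×0.9544 + (10/26)×0.9710 = 0.9608 bits

Information Gain = 0.9612 - 0.9608 = 0.0005 bits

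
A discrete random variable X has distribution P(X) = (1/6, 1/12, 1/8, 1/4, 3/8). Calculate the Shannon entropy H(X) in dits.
0.6428 dits

Shannon entropy is H(X) = -Σ p(x) log p(x).

For P = (1/6, 1/12, 1/8, 1/4, 3/8):
H = -1/6 × log_10(1/6) -1/12 × log_10(1/12) -1/8 × log_10(1/8) -1/4 × log_10(1/4) -3/8 × log_10(3/8)
H = 0.6428 dits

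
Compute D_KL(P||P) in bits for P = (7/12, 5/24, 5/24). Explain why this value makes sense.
0.0000 bits

KL divergence satisfies the Gibbs inequality: D_KL(P||Q) ≥ 0 for all distributions P, Q.

D_KL(P||Q) = Σ p(x) log(p(x)/q(x))
Each term is p(x) × log_2(p(x)/p(x)) = p(x) × log_2(1) = 0, so the sum is 0.
D_KL(P||Q) = 0.0000 bits

When P = Q, the KL divergence is exactly 0, as there is no 'divergence' between identical distributions.

This non-negativity is a fundamental property: relative entropy cannot be negative because it measures how different Q is from P.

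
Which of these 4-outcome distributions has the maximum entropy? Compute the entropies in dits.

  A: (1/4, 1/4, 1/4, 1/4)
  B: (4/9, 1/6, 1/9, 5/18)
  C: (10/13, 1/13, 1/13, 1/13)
A

For a discrete distribution over n outcomes, entropy is maximized by the uniform distribution.

Computing entropies:
H(A) = 0.6021 dits
H(B) = 0.5468 dits
H(C) = 0.3447 dits

The uniform distribution (where all probabilities equal 1/4) achieves the maximum entropy of log_10(4) = 0.6021 dits.

Distribution A has the highest entropy.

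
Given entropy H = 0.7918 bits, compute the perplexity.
1.7312

Perplexity is 2^H (or exp(H) for natural log).

H = 0.7918 bits
Perplexity = 2^0.7918 = 1.7312

Interpretation: The model's uncertainty is equivalent to choosing uniformly among 1.7 options.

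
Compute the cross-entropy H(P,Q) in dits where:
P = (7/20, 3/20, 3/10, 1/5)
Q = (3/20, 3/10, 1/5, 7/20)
0.6677 dits

Cross-entropy: H(P,Q) = -Σ p(x) log q(x)

Alternatively: H(P,Q) = H(P) + D_KL(P||Q)
H(P) = 0.5798 dits
D_KL(P||Q) = 0.0879 dits

H(P,Q) = 0.5798 + 0.0879 = 0.6677 dits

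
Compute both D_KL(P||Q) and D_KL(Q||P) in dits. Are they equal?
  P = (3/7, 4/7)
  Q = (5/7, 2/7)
D_KL(P||Q) = 0.0769, D_KL(Q||P) = 0.0725

KL divergence is not symmetric: D_KL(P||Q) ≠ D_KL(Q||P) in general.

D_KL(P||Q) = 0.0769 dits
D_KL(Q||P) = 0.0725 dits

No, they are not equal!

This asymmetry is why KL divergence is not a true distance metric.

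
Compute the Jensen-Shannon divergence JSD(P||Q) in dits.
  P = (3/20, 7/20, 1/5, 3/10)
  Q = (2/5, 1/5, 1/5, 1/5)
0.0195 dits

Jensen-Shannon divergence is:
JSD(P||Q) = 0.5 × D_KL(P||M) + 0.5 × D_KL(Q||M)
where M = 0.5 × (P + Q) is the mixture distribution.

M = 0.5 × (3/20, 7/20, 1/5, 3/10) + 0.5 × (2/5, 1/5, 1/5, 1/5) = (11/40, 11/40, 1/5, 1/4)

D_KL(P||M) = 0.0209 dits
D_KL(Q||M) = 0.0180 dits

JSD(P||Q) = 0.5 × 0.0209 + 0.5 × 0.0180 = 0.0195 dits

Unlike KL divergence, JSD is symmetric and bounded: 0 ≤ JSD ≤ log(2).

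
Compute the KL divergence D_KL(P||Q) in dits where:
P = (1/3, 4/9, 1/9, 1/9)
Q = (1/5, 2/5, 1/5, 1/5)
0.0376 dits

KL divergence: D_KL(P||Q) = Σ p(x) log(p(x)/q(x))

Computing term by term:
  x=0: 1/3 × log_10[(1/3)/(1/5)] = 1/3 × 0.2218 = 0.0739
  x=1: 4/9 × log_10[(4/9)/(2/5)] = 4/9 × 0.0458 = 0.0203
  x=2: 1/9 × log_10[(1/9)/(1/5)] = 1/9 × -0.2553 = -0.0284
  x=3: 1/9 × log_10[(1/9)/(1/5)] = 1/9 × -0.2553 = -0.0284

D_KL(P||Q) = 0.0376 dits

Note: KL divergence is always non-negative and equals 0 iff P = Q.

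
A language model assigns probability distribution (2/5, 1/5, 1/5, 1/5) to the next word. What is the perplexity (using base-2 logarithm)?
3.7893

Perplexity is 2^H (or exp(H) for natural log).

First, H = -Σ p log p = 1.9219 bits
Perplexity = 2^1.9219 = 3.7893

Interpretation: The model's uncertainty is equivalent to choosing uniformly among 3.8 options.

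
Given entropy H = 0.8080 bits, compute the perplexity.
1.7508

Perplexity is 2^H (or exp(H) for natural log).

H = 0.8080 bits
Perplexity = 2^0.8080 = 1.7508

Interpretation: The model's uncertainty is equivalent to choosing uniformly among 1.8 options.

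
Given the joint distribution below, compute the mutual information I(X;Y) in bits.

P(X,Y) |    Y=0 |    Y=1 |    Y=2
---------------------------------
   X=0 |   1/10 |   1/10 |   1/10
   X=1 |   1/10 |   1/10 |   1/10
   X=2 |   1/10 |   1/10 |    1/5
0.0200 bits

Mutual information: I(X;Y) = H(X) + H(Y) - H(X,Y)

Marginals:
P(X) = (3/10, 3/10, 2/5), H(X) = 1.5710 bits
P(Y) = (3/10, 3/10, 2/5), H(Y) = 1.5710 bits

Joint entropy: H(X,Y) = 3.1219 bits

I(X;Y) = 1.5710 + 1.5710 - 3.1219 = 0.0200 bits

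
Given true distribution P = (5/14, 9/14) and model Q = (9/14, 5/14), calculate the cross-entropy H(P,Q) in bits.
1.1826 bits

Cross-entropy: H(P,Q) = -Σ p(x) log q(x)

Alternatively: H(P,Q) = H(P) + D_KL(P||Q)
H(P) = 0.9403 bits
D_KL(P||Q) = 0.2423 bits

H(P,Q) = 0.9403 + 0.2423 = 1.1826 bits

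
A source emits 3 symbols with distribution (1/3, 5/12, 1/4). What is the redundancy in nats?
0.0211 nats

Redundancy measures how far a source is from maximum entropy:
R = H_max - H(X)

Maximum entropy for 3 symbols: H_max = log_e(3) = 1.0986 nats
Actual entropy: H(X) = 1.0776 nats
Redundancy: R = 1.0986 - 1.0776 = 0.0211 nats

This redundancy represents potential for compression: the source could be compressed by 0.0211 nats per symbol.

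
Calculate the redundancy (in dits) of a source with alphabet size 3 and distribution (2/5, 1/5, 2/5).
0.0190 dits

Redundancy measures how far a source is from maximum entropy:
R = H_max - H(X)

Maximum entropy for 3 symbols: H_max = log_10(3) = 0.4771 dits
Actual entropy: H(X) = 0.4581 dits
Redundancy: R = 0.4771 - 0.4581 = 0.0190 dits

This redundancy represents potential for compression: the source could be compressed by 0.0190 dits per symbol.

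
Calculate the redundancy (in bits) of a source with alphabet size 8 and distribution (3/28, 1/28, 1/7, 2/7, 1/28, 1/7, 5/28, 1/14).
0.2771 bits

Redundancy measures how far a source is from maximum entropy:
R = H_max - H(X)

Maximum entropy for 8 symbols: H_max = log_2(8) = 3.0000 bits
Actual entropy: H(X) = 2.7229 bits
Redundancy: R = 3.0000 - 2.7229 = 0.2771 bits

This redundancy represents potential for compression: the source could be compressed by 0.2771 bits per symbol.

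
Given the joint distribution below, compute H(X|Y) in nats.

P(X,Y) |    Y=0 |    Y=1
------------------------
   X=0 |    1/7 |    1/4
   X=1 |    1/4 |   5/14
0.6688 nats

Using the chain rule: H(X|Y) = H(X,Y) - H(Y)

First, compute H(X,Y) = 1.3389 nats

Marginal P(Y) = (11/28, 17/28)
H(Y) = 0.6700 nats

H(X|Y) = H(X,Y) - H(Y) = 1.3389 - 0.6700 = 0.6688 nats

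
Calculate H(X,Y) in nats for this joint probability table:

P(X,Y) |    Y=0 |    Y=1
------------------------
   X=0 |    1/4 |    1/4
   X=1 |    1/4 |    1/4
1.3863 nats

Joint entropy is H(X,Y) = -Σ_{x,y} p(x,y) log p(x,y).

Summing over all non-zero entries:
H(X,Y) = -[1/4·log_e(1/4) + 1/4·log_e(1/4) + 1/4·log_e(1/4) + 1/4·log_e(1/4)]
H(X,Y) = 1.3863 nats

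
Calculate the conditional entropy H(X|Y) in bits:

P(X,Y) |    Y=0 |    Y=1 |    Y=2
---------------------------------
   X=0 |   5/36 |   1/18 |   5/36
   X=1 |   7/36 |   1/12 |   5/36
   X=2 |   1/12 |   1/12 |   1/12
1.5336 bits

Using the chain rule: H(X|Y) = H(X,Y) - H(Y)

First, compute H(X,Y) = 3.0727 bits

Marginal P(Y) = (5/12, 2/9, 13/36)
H(Y) = 1.5391 bits

H(X|Y) = H(X,Y) - H(Y) = 3.0727 - 1.5391 = 1.5336 bits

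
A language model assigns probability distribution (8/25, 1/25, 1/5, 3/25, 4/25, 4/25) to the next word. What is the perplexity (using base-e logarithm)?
5.2389

Perplexity is e^H (or exp(H) for natural log).

First, H = -Σ p log p = 1.6561 nats
Perplexity = e^1.6561 = 5.2389

Interpretation: The model's uncertainty is equivalent to choosing uniformly among 5.2 options.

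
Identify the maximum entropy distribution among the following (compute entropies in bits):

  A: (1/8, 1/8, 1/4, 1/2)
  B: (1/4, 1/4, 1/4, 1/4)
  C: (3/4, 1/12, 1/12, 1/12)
B

For a discrete distribution over n outcomes, entropy is maximized by the uniform distribution.

Computing entropies:
H(A) = 1.7500 bits
H(B) = 2.0000 bits
H(C) = 1.2075 bits

The uniform distribution (where all probabilities equal 1/4) achieves the maximum entropy of log_2(4) = 2.0000 bits.

Distribution B has the highest entropy.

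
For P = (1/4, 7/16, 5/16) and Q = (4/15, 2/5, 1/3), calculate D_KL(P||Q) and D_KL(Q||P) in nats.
D_KL(P||Q) = 0.0029, D_KL(Q||P) = 0.0029

KL divergence is not symmetric: D_KL(P||Q) ≠ D_KL(Q||P) in general.

D_KL(P||Q) = 0.0029 nats
D_KL(Q||P) = 0.0029 nats

In this case they happen to be equal (to 4 decimal places).

This asymmetry is why KL divergence is not a true distance metric.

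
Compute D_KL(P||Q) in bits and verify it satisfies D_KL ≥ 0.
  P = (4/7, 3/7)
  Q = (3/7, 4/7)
0.0593 bits

KL divergence satisfies the Gibbs inequality: D_KL(P||Q) ≥ 0 for all distributions P, Q.

D_KL(P||Q) = Σ p(x) log(p(x)/q(x))
Term by term:
  x=0: 4/7 × log_2[(4/7)/(3/7)] = 0.2372
  x=1: 3/7 × log_2[(3/7)/(4/7)] = -0.1779
D_KL(P||Q) = 0.0593 bits

D_KL(P||Q) = 0.0593 ≥ 0 ✓

This non-negativity is a fundamental property: relative entropy cannot be negative because it measures how different Q is from P.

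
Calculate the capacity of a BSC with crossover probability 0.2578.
0.1766 bits

For a binary symmetric channel (BSC) with error probability p:
Capacity C = 1 - H(p) bits per symbol

where H(p) = -p log₂(p) - (1-p) log₂(1-p) is the binary entropy function.

H(0.2578) = 0.8234 bits
C = 1 - 0.8234 = 0.1766 bits per symbol

This means we can reliably transmit up to 0.1766 bits of information per channel use.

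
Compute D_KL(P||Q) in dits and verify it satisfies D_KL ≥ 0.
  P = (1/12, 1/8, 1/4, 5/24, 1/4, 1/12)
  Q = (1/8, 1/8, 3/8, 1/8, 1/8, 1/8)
0.0481 dits

KL divergence satisfies the Gibbs inequality: D_KL(P||Q) ≥ 0 for all distributions P, Q.

D_KL(P||Q) = Σ p(x) log(p(x)/q(x))
Term by term:
  x=0: 1/12 × log_10[(1/12)/(1/8)] = -0.0147
  x=1: 1/8 × log_10[(1/8)/(1/8)] = 0.0000
  x=2: 1/4 × log_10[(1/4)/(3/8)] = -0.0440
  x=3: 5/24 × log_10[(5/24)/(1/8)] = 0.0462
  x=4: 1/4 × log_10[(1/4)/(1/8)] = 0.0753
  x=5: 1/12 × log_10[(1/12)/(1/8)] = -0.0147
D_KL(P||Q) = 0.0481 dits

D_KL(P||Q) = 0.0481 ≥ 0 ✓

This non-negativity is a fundamental property: relative entropy cannot be negative because it measures how different Q is from P.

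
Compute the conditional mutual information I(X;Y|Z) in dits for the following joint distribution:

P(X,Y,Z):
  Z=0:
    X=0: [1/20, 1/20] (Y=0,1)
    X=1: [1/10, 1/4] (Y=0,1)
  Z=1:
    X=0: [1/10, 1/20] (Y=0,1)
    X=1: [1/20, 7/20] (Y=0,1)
0.0364 dits

Conditional mutual information: I(X;Y|Z) = H(X|Z) + H(Y|Z) - H(X,Y|Z)

H(Z) = 0.2989
H(X,Z) = 0.5423 → H(X|Z) = 0.2435
H(Y,Z) = 0.5632 → H(Y|Z) = 0.2644
H(X,Y,Z) = 0.7703 → H(X,Y|Z) = 0.4714

I(X;Y|Z) = 0.2435 + 0.2644 - 0.4714 = 0.0364 dits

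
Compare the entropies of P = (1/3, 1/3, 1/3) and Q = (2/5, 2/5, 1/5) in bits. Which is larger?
P

Computing entropies in bits:
H(P) = 1.5850
H(Q) = 1.5219

Distribution P has higher entropy.

Intuition: The distribution closer to uniform (more spread out) has higher entropy.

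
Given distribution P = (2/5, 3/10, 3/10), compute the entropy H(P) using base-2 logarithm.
1.5710 bits

Shannon entropy is H(X) = -Σ p(x) log p(x).

For P = (2/5, 3/10, 3/10):
H = -2/5 × log_2(2/5) -3/10 × log_2(3/10) -3/10 × log_2(3/10)
H = 1.5710 bits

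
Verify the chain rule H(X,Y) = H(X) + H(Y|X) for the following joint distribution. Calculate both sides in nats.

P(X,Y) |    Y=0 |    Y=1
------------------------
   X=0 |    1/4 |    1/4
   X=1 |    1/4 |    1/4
H(X,Y) = 1.3863, H(X) = 0.6931, H(Y|X) = 0.6931 (all in nats)

Chain rule: H(X,Y) = H(X) + H(Y|X)

Left side — joint entropy directly:
H(X,Y) = -Σ p(x,y) log p(x,y) = 1.3863 nats

Right side — compute H(Y|X) from the conditional distributions:
P(X) = (1/2, 1/2), so H(X) = 0.6931 nats
H(Y|X) = Σ_x P(X=x) · H(Y|X=x):
  P(Y|X=0) = (1/2, 1/2), H(Y|X=0) = 0.6931, weight P(X=0) = 1/2
  P(Y|X=1) = (1/2, 1/2), H(Y|X=1) = 0.6931, weight P(X=1) = 1/2
H(Y|X) = 0.6931 nats

H(X) + H(Y|X) = 0.6931 + 0.6931 = 1.3863 nats

Both sides equal 1.3863 nats. ✓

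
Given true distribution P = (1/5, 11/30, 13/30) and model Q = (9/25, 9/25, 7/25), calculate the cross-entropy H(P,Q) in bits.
1.6310 bits

Cross-entropy: H(P,Q) = -Σ p(x) log q(x)

Alternatively: H(P,Q) = H(P) + D_KL(P||Q)
H(P) = 1.5179 bits
D_KL(P||Q) = 0.1131 bits

H(P,Q) = 1.5179 + 0.1131 = 1.6310 bits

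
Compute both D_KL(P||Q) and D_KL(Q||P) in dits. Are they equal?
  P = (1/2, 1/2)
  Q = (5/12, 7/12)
D_KL(P||Q) = 0.0061, D_KL(Q||P) = 0.0061

KL divergence is not symmetric: D_KL(P||Q) ≠ D_KL(Q||P) in general.

D_KL(P||Q) = 0.0061 dits
D_KL(Q||P) = 0.0061 dits

In this case they happen to be equal (to 4 decimal places).

This asymmetry is why KL divergence is not a true distance metric.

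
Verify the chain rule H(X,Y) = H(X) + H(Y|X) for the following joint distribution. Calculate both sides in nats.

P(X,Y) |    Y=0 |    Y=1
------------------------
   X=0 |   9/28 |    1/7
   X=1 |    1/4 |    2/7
H(X,Y) = 1.3473, H(X) = 0.6906, H(Y|X) = 0.6567 (all in nats)

Chain rule: H(X,Y) = H(X) + H(Y|X)

Left side — joint entropy directly:
H(X,Y) = -Σ p(x,y) log p(x,y) = 1.3473 nats

Right side — compute H(Y|X) from the conditional distributions:
P(X) = (13/28, 15/28), so H(X) = 0.6906 nats
H(Y|X) = Σ_x P(X=x) · H(Y|X=x):
  P(Y|X=0) = (9/13, 4/13), H(Y|X=0) = 0.6172, weight P(X=0) = 13/28
  P(Y|X=1) = (7/15, 8/15), H(Y|X=1) = 0.6909, weight P(X=1) = 15/28
H(Y|X) = 0.6567 nats

H(X) + H(Y|X) = 0.6906 + 0.6567 = 1.3473 nats

Both sides equal 1.3473 nats. ✓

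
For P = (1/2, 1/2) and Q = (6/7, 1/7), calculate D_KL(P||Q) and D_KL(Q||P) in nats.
D_KL(P||Q) = 0.3569, D_KL(Q||P) = 0.2830

KL divergence is not symmetric: D_KL(P||Q) ≠ D_KL(Q||P) in general.

D_KL(P||Q) = 0.3569 nats
D_KL(Q||P) = 0.2830 nats

No, they are not equal!

This asymmetry is why KL divergence is not a true distance metric.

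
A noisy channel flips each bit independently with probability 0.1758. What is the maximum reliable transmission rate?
0.3292 bits

For a binary symmetric channel (BSC) with error probability p:
Capacity C = 1 - H(p) bits per symbol

where H(p) = -p log₂(p) - (1-p) log₂(1-p) is the binary entropy function.

H(0.1758) = 0.6708 bits
C = 1 - 0.6708 = 0.3292 bits per symbol

This means we can reliably transmit up to 0.3292 bits of information per channel use.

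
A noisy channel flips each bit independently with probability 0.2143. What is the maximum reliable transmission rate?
0.2504 bits

For a binary symmetric channel (BSC) with error probability p:
Capacity C = 1 - H(p) bits per symbol

where H(p) = -p log₂(p) - (1-p) log₂(1-p) is the binary entropy function.

H(0.2143) = 0.7496 bits
C = 1 - 0.7496 = 0.2504 bits per symbol

This means we can reliably transmit up to 0.2504 bits of information per channel use.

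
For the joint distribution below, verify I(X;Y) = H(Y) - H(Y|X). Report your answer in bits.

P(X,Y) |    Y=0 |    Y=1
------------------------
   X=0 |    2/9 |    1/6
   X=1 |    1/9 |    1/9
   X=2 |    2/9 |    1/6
I(X;Y) = 0.0026 bits

Mutual information has multiple equivalent forms:
- I(X;Y) = H(X) - H(X|Y)
- I(X;Y) = H(Y) - H(Y|X)
- I(X;Y) = H(X) + H(Y) - H(X,Y)

Computing all quantities:
H(X) = 1.5420, H(Y) = 0.9911, H(X,Y) = 2.5305
H(X|Y) = 1.5394, H(Y|X) = 0.9885

Verification:
H(X) - H(X|Y) = 1.5420 - 1.5394 = 0.0026
H(Y) - H(Y|X) = 0.9911 - 0.9885 = 0.0026
H(X) + H(Y) - H(X,Y) = 1.5420 + 0.9911 - 2.5305 = 0.0026

All forms give I(X;Y) = 0.0026 bits. ✓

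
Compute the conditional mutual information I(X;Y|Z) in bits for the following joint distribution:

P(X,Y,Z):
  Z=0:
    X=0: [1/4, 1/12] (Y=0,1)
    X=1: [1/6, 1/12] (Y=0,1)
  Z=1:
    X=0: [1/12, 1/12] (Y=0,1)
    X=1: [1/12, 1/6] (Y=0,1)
0.0118 bits

Conditional mutual information: I(X;Y|Z) = H(X|Z) + H(Y|Z) - H(X,Y|Z)

H(Z) = 0.9799
H(X,Z) = 1.9591 → H(X|Z) = 0.9793
H(Y,Z) = 1.8879 → H(Y|Z) = 0.9080
H(X,Y,Z) = 2.8554 → H(X,Y|Z) = 1.8755

I(X;Y|Z) = 0.9793 + 0.9080 - 1.8755 = 0.0118 bits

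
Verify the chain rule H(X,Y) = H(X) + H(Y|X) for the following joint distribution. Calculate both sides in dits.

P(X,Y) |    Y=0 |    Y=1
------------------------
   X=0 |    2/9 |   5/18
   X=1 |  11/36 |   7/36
H(X,Y) = 0.5953, H(X) = 0.3010, H(Y|X) = 0.2943 (all in dits)

Chain rule: H(X,Y) = H(X) + H(Y|X)

Left side — joint entropy directly:
H(X,Y) = -Σ p(x,y) log p(x,y) = 0.5953 dits

Right side — compute H(Y|X) from the conditional distributions:
P(X) = (1/2, 1/2), so H(X) = 0.3010 dits
H(Y|X) = Σ_x P(X=x) · H(Y|X=x):
  P(Y|X=0) = (4/9, 5/9), H(Y|X=0) = 0.2983, weight P(X=0) = 1/2
  P(Y|X=1) = (11/18, 7/18), H(Y|X=1) = 0.2902, weight P(X=1) = 1/2
H(Y|X) = 0.2943 dits

H(X) + H(Y|X) = 0.3010 + 0.2943 = 0.5953 dits

Both sides equal 0.5953 dits. ✓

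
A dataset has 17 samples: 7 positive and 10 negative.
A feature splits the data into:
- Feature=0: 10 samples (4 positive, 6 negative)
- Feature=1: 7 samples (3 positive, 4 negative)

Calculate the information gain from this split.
0.0006 bits

Information Gain = H(Y) - H(Y|Feature)

Before split:
P(positive) = 7/17 = 0.4118
H(Y) = 0.9774 bits

After split:
Feature=0: H = 0.9710 bits (weight = 10/17)
Feature=1: H = 0.9852 bits (weight = 7/17)
H(Y|Feature) = (10/17)×0.9710 + (7/17)×0.9852 = 0.9768 bits

Information Gain = 0.9774 - 0.9768 = 0.0006 bits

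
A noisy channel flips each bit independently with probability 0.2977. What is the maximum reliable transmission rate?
0.1215 bits

For a binary symmetric channel (BSC) with error probability p:
Capacity C = 1 - H(p) bits per symbol

where H(p) = -p log₂(p) - (1-p) log₂(1-p) is the binary entropy function.

H(0.2977) = 0.8785 bits
C = 1 - 0.8785 = 0.1215 bits per symbol

This means we can reliably transmit up to 0.1215 bits of information per channel use.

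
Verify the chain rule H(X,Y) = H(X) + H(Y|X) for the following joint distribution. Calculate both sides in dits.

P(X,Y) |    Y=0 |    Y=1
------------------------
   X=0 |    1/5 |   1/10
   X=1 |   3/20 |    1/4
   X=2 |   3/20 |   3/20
H(X,Y) = 0.7611, H(X) = 0.4729, H(Y|X) = 0.2882 (all in dits)

Chain rule: H(X,Y) = H(X) + H(Y|X)

Left side — joint entropy directly:
H(X,Y) = -Σ p(x,y) log p(x,y) = 0.7611 dits

Right side — compute H(Y|X) from the conditional distributions:
P(X) = (3/10, 2/5, 3/10), so H(X) = 0.4729 dits
H(Y|X) = Σ_x P(X=x) · H(Y|X=x):
  P(Y|X=0) = (2/3, 1/3), H(Y|X=0) = 0.2764, weight P(X=0) = 3/10
  P(Y|X=1) = (3/8, 5/8), H(Y|X=1) = 0.2873, weight P(X=1) = 2/5
  P(Y|X=2) = (1/2, 1/2), H(Y|X=2) = 0.3010, weight P(X=2) = 3/10
H(Y|X) = 0.2882 dits

H(X) + H(Y|X) = 0.4729 + 0.2882 = 0.7611 dits

Both sides equal 0.7611 dits. ✓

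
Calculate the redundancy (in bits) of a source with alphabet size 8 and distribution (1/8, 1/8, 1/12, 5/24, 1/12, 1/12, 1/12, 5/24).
0.1121 bits

Redundancy measures how far a source is from maximum entropy:
R = H_max - H(X)

Maximum entropy for 8 symbols: H_max = log_2(8) = 3.0000 bits
Actual entropy: H(X) = 2.8879 bits
Redundancy: R = 3.0000 - 2.8879 = 0.1121 bits

This redundancy represents potential for compression: the source could be compressed by 0.1121 bits per symbol.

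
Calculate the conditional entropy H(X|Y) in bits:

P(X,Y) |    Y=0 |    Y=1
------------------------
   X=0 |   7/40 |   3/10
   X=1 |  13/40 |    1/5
0.9525 bits

Using the chain rule: H(X|Y) = H(X,Y) - H(Y)

First, compute H(X,Y) = 1.9525 bits

Marginal P(Y) = (1/2, 1/2)
H(Y) = 1.0000 bits

H(X|Y) = H(X,Y) - H(Y) = 1.9525 - 1.0000 = 0.9525 bits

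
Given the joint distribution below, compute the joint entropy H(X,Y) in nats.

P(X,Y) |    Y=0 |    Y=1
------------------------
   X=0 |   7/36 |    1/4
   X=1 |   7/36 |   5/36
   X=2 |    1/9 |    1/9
1.7459 nats

Joint entropy is H(X,Y) = -Σ_{x,y} p(x,y) log p(x,y).

Summing over all non-zero entries:
H(X,Y) = -[7/36·log_e(7/36) + 1/4·log_e(1/4) + 7/36·log_e(7/36) + 5/36·log_e(5/36) + 1/9·log_e(1/9) + 1/9·log_e(1/9)]
H(X,Y) = 1.7459 nats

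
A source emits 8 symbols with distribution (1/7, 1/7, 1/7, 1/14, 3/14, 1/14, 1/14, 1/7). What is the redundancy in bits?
0.1037 bits

Redundancy measures how far a source is from maximum entropy:
R = H_max - H(X)

Maximum entropy for 8 symbols: H_max = log_2(8) = 3.0000 bits
Actual entropy: H(X) = 2.8963 bits
Redundancy: R = 3.0000 - 2.8963 = 0.1037 bits

This redundancy represents potential for compression: the source could be compressed by 0.1037 bits per symbol.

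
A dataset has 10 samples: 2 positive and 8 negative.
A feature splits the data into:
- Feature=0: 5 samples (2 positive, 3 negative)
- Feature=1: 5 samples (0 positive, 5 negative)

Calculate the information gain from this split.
0.2365 bits

Information Gain = H(Y) - H(Y|Feature)

Before split:
P(positive) = 2/10 = 0.2000
H(Y) = 0.7219 bits

After split:
Feature=0: H = 0.9710 bits (weight = 5/10)
Feature=1: H = 0.0000 bits (weight = 5/10)
H(Y|Feature) = (5/10)×0.9710 + (5/10)×0.0000 = 0.4855 bits

Information Gain = 0.7219 - 0.4855 = 0.2365 bits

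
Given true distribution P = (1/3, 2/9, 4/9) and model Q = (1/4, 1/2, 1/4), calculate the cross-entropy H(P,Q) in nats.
1.2323 nats

Cross-entropy: H(P,Q) = -Σ p(x) log q(x)

Alternatively: H(P,Q) = H(P) + D_KL(P||Q)
H(P) = 1.0609 nats
D_KL(P||Q) = 0.1714 nats

H(P,Q) = 1.0609 + 0.1714 = 1.2323 nats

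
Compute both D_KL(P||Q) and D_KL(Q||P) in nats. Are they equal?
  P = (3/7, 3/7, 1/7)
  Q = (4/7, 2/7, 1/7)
D_KL(P||Q) = 0.0505, D_KL(Q||P) = 0.0485

KL divergence is not symmetric: D_KL(P||Q) ≠ D_KL(Q||P) in general.

D_KL(P||Q) = 0.0505 nats
D_KL(Q||P) = 0.0485 nats

No, they are not equal!

This asymmetry is why KL divergence is not a true distance metric.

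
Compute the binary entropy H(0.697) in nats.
0.6134 nats

The binary entropy function is:
H(p) = -p log(p) - (1-p) log(1-p)

H(0.697) = -0.697 × log_e(0.697) - 0.303 × log_e(0.303)
H(0.697) = 0.6134 nats

Note: Binary entropy is maximized at p=0.5 (H=1 bit) and minimized at p=0 or p=1 (H=0).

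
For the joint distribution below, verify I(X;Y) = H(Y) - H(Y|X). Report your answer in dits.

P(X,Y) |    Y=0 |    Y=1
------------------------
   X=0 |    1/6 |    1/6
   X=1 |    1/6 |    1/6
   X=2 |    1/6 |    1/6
I(X;Y) = 0.0000 dits

Mutual information has multiple equivalent forms:
- I(X;Y) = H(X) - H(X|Y)
- I(X;Y) = H(Y) - H(Y|X)
- I(X;Y) = H(X) + H(Y) - H(X,Y)

Computing all quantities:
H(X) = 0.4771, H(Y) = 0.3010, H(X,Y) = 0.7782
H(X|Y) = 0.4771, H(Y|X) = 0.3010

Verification:
H(X) - H(X|Y) = 0.4771 - 0.4771 = 0.0000
H(Y) - H(Y|X) = 0.3010 - 0.3010 = 0.0000
H(X) + H(Y) - H(X,Y) = 0.4771 + 0.3010 - 0.7782 = 0.0000

All forms give I(X;Y) = 0.0000 dits. ✓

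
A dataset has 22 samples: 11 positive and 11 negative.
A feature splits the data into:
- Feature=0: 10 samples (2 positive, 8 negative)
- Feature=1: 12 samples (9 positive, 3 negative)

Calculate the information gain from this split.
0.2293 bits

Information Gain = H(Y) - H(Y|Feature)

Before split:
P(positive) = 11/22 = 0.5000
H(Y) = 1.0000 bits

After split:
Feature=0: H = 0.7219 bits (weight = 10/22)
Feature=1: H = 0.8113 bits (weight = 12/22)
H(Y|Feature) = (10/22)×0.7219 + (12/22)×0.8113 = 0.7707 bits

Information Gain = 1.0000 - 0.7707 = 0.2293 bits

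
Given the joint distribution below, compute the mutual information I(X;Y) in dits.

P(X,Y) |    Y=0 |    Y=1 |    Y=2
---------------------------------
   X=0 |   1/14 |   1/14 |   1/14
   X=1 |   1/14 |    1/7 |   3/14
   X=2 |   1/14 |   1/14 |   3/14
0.0114 dits

Mutual information: I(X;Y) = H(X) + H(Y) - H(X,Y)

Marginals:
P(X) = (3/14, 3/7, 5/14), H(X) = 0.4608 dits
P(Y) = (3/14, 2/7, 1/2), H(Y) = 0.4493 dits

Joint entropy: H(X,Y) = 0.8986 dits

I(X;Y) = 0.4608 + 0.4493 - 0.8986 = 0.0114 dits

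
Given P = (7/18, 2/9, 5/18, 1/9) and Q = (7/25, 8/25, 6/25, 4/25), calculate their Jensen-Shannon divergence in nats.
0.0118 nats

Jensen-Shannon divergence is:
JSD(P||Q) = 0.5 × D_KL(P||M) + 0.5 × D_KL(Q||M)
where M = 0.5 × (P + Q) is the mixture distribution.

M = 0.5 × (7/18, 2/9, 5/18, 1/9) + 0.5 × (7/25, 8/25, 6/25, 4/25) = (0.334444, 0.271111, 0.258889, 0.135556)

D_KL(P||M) = 0.0119 nats
D_KL(Q||M) = 0.0116 nats

JSD(P||Q) = 0.5 × 0.0119 + 0.5 × 0.0116 = 0.0118 nats

Unlike KL divergence, JSD is symmetric and bounded: 0 ≤ JSD ≤ log(2).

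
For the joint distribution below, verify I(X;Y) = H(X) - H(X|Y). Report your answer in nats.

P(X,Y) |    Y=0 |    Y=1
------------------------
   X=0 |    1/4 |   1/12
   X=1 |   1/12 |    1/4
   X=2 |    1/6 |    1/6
I(X;Y) = 0.0872 nats

Mutual information has multiple equivalent forms:
- I(X;Y) = H(X) - H(X|Y)
- I(X;Y) = H(Y) - H(Y|X)
- I(X;Y) = H(X) + H(Y) - H(X,Y)

Computing all quantities:
H(X) = 1.0986, H(Y) = 0.6931, H(X,Y) = 1.7046
H(X|Y) = 1.0114, H(Y|X) = 0.6059

Verification:
H(X) - H(X|Y) = 1.0986 - 1.0114 = 0.0872
H(Y) - H(Y|X) = 0.6931 - 0.6059 = 0.0872
H(X) + H(Y) - H(X,Y) = 1.0986 + 0.6931 - 1.7046 = 0.0872

All forms give I(X;Y) = 0.0872 nats. ✓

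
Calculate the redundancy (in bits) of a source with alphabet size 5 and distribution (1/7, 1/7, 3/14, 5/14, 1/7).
0.1120 bits

Redundancy measures how far a source is from maximum entropy:
R = H_max - H(X)

Maximum entropy for 5 symbols: H_max = log_2(5) = 2.3219 bits
Actual entropy: H(X) = 2.2099 bits
Redundancy: R = 2.3219 - 2.2099 = 0.1120 bits

This redundancy represents potential for compression: the source could be compressed by 0.1120 bits per symbol.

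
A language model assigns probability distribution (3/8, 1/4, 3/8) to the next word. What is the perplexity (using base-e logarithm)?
2.9512

Perplexity is e^H (or exp(H) for natural log).

First, H = -Σ p log p = 1.0822 nats
Perplexity = e^1.0822 = 2.9512

Interpretation: The model's uncertainty is equivalent to choosing uniformly among 3.0 options.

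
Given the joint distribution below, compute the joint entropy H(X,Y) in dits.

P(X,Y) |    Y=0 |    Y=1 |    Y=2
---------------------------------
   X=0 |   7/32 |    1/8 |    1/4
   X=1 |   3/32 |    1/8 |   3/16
0.7534 dits

Joint entropy is H(X,Y) = -Σ_{x,y} p(x,y) log p(x,y).

Summing over all non-zero entries:
H(X,Y) = -[7/32·log_10(7/32) + 1/8·log_10(1/8) + 1/4·log_10(1/4) + 3/32·log_10(3/32) + 1/8·log_10(1/8) + 3/16·log_10(3/16)]
H(X,Y) = 0.7534 dits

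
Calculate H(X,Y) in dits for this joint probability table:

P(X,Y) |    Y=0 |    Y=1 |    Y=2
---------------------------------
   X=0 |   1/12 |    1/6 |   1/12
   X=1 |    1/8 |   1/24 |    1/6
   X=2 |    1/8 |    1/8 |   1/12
0.9253 dits

Joint entropy is H(X,Y) = -Σ_{x,y} p(x,y) log p(x,y).

Summing over all non-zero entries:
H(X,Y) = -[1/12·log_10(1/12) + 1/6·log_10(1/6) + 1/12·log_10(1/12) + 1/8·log_10(1/8) + 1/24·log_10(1/24) + 1/6·log_10(1/6) + 1/8·log_10(1/8) + 1/8·log_10(1/8) + 1/12·log_10(1/12)]
H(X,Y) = 0.9253 dits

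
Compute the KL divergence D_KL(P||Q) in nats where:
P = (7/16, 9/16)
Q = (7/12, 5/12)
0.0429 nats

KL divergence: D_KL(P||Q) = Σ p(x) log(p(x)/q(x))

Computing term by term:
  x=0: 7/16 × log_e[(7/16)/(7/12)] = 7/16 × -0.2877 = -0.1259
  x=1: 9/16 × log_e[(9/16)/(5/12)] = 9/16 × 0.3001 = 0.1688

D_KL(P||Q) = 0.0429 nats

Note: KL divergence is always non-negative and equals 0 iff P = Q.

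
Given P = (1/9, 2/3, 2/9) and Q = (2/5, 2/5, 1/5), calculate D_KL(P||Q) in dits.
0.0963 dits

KL divergence: D_KL(P||Q) = Σ p(x) log(p(x)/q(x))

Computing term by term:
  x=0: 1/9 × log_10[(1/9)/(2/5)] = 1/9 × -0.5563 = -0.0618
  x=1: 2/3 × log_10[(2/3)/(2/5)] = 2/3 × 0.2218 = 0.1479
  x=2: 2/9 × log_10[(2/9)/(1/5)] = 2/9 × 0.0458 = 0.0102

D_KL(P||Q) = 0.0963 dits

Note: KL divergence is always non-negative and equals 0 iff P = Q.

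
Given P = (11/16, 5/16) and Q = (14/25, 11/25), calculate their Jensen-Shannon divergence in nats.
0.0087 nats

Jensen-Shannon divergence is:
JSD(P||Q) = 0.5 × D_KL(P||M) + 0.5 × D_KL(Q||M)
where M = 0.5 × (P + Q) is the mixture distribution.

M = 0.5 × (11/16, 5/16) + 0.5 × (14/25, 11/25) = (0.62375, 0.37625)

D_KL(P||M) = 0.0089 nats
D_KL(Q||M) = 0.0085 nats

JSD(P||Q) = 0.5 × 0.0089 + 0.5 × 0.0085 = 0.0087 nats

Unlike KL divergence, JSD is symmetric and bounded: 0 ≤ JSD ≤ log(2).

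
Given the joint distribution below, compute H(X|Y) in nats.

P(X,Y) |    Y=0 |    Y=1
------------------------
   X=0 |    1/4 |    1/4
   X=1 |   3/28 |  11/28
0.6478 nats

Using the chain rule: H(X|Y) = H(X,Y) - H(Y)

First, compute H(X,Y) = 1.2995 nats

Marginal P(Y) = (5/14, 9/14)
H(Y) = 0.6518 nats

H(X|Y) = H(X,Y) - H(Y) = 1.2995 - 0.6518 = 0.6478 nats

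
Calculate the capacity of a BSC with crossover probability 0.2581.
0.1761 bits

For a binary symmetric channel (BSC) with error probability p:
Capacity C = 1 - H(p) bits per symbol

where H(p) = -p log₂(p) - (1-p) log₂(1-p) is the binary entropy function.

H(0.2581) = 0.8239 bits
C = 1 - 0.8239 = 0.1761 bits per symbol

This means we can reliably transmit up to 0.1761 bits of information per channel use.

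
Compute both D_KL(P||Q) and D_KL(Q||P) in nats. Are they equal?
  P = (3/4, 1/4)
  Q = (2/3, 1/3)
D_KL(P||Q) = 0.0164, D_KL(Q||P) = 0.0174

KL divergence is not symmetric: D_KL(P||Q) ≠ D_KL(Q||P) in general.

D_KL(P||Q) = 0.0164 nats
D_KL(Q||P) = 0.0174 nats

No, they are not equal!

This asymmetry is why KL divergence is not a true distance metric.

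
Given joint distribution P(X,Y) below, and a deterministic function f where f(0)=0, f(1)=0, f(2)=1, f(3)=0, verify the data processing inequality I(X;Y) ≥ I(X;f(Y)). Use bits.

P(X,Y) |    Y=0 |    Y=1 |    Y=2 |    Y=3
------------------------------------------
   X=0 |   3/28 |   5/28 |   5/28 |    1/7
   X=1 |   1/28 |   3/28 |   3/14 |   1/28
I(X;Y) = 0.0586, I(X;f(Y)) = 0.0455, inequality holds: 0.0586 ≥ 0.0455

Data Processing Inequality: For any Markov chain X → Y → Z, we have I(X;Y) ≥ I(X;Z).

Here Z = f(Y) is a deterministic function of Y, forming X → Y → Z.

Original I(X;Y) = 0.0586 bits

After applying f:
P(X,Z) where Z=f(Y):
- P(X,Z=0) = P(X,Y=0) + P(X,Y=1) + P(X,Y=3)
- P(X,Z=1) = P(X,Y=2)

I(X;Z) = I(X;f(Y)) = 0.0455 bits

Verification: 0.0586 ≥ 0.0455 ✓

Information cannot be created by processing; the function f can only lose information about X.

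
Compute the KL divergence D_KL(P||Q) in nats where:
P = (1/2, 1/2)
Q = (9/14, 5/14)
0.0426 nats

KL divergence: D_KL(P||Q) = Σ p(x) log(p(x)/q(x))

Computing term by term:
  x=0: 1/2 × log_e[(1/2)/(9/14)] = 1/2 × -0.2513 = -0.1257
  x=1: 1/2 × log_e[(1/2)/(5/14)] = 1/2 × 0.3365 = 0.1682

D_KL(P||Q) = 0.0426 nats

Note: KL divergence is always non-negative and equals 0 iff P = Q.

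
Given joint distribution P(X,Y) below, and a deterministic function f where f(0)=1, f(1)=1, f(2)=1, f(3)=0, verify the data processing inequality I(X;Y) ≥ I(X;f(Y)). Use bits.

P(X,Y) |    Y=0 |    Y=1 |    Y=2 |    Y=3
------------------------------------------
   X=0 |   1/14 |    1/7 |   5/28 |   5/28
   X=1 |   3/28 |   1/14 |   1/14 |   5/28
I(X;Y) = 0.0421, I(X;f(Y)) = 0.0083, inequality holds: 0.0421 ≥ 0.0083

Data Processing Inequality: For any Markov chain X → Y → Z, we have I(X;Y) ≥ I(X;Z).

Here Z = f(Y) is a deterministic function of Y, forming X → Y → Z.

Original I(X;Y) = 0.0421 bits

After applying f:
P(X,Z) where Z=f(Y):
- P(X,Z=0) = P(X,Y=3)
- P(X,Z=1) = P(X,Y=0) + P(X,Y=1) + P(X,Y=2)

I(X;Z) = I(X;f(Y)) = 0.0083 bits

Verification: 0.0421 ≥ 0.0083 ✓

Information cannot be created by processing; the function f can only lose information about X.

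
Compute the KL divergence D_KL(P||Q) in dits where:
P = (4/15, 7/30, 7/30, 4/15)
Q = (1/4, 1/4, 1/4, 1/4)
0.0010 dits

KL divergence: D_KL(P||Q) = Σ p(x) log(p(x)/q(x))

Computing term by term:
  x=0: 4/15 × log_10[(4/15)/(1/4)] = 4/15 × 0.0280 = 0.0075
  x=1: 7/30 × log_10[(7/30)/(1/4)] = 7/30 × -0.0300 = -0.0070
  x=2: 7/30 × log_10[(7/30)/(1/4)] = 7/30 × -0.0300 = -0.0070
  x=3: 4/15 × log_10[(4/15)/(1/4)] = 4/15 × 0.0280 = 0.0075

D_KL(P||Q) = 0.0010 dits

Note: KL divergence is always non-negative and equals 0 iff P = Q.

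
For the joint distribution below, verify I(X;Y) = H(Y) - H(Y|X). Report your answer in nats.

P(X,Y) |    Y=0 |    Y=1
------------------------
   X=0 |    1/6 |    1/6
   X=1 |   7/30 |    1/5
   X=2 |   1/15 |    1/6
I(X;Y) = 0.0212 nats

Mutual information has multiple equivalent forms:
- I(X;Y) = H(X) - H(X|Y)
- I(X;Y) = H(Y) - H(Y|X)
- I(X;Y) = H(X) + H(Y) - H(X,Y)

Computing all quantities:
H(X) = 1.0681, H(Y) = 0.6909, H(X,Y) = 1.7379
H(X|Y) = 1.0469, H(Y|X) = 0.6697

Verification:
H(X) - H(X|Y) = 1.0681 - 1.0469 = 0.0212
H(Y) - H(Y|X) = 0.6909 - 0.6697 = 0.0212
H(X) + H(Y) - H(X,Y) = 1.0681 + 0.6909 - 1.7379 = 0.0212

All forms give I(X;Y) = 0.0212 nats. ✓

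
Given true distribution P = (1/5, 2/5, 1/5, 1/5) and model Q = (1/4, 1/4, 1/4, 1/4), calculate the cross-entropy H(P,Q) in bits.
2.0000 bits

Cross-entropy: H(P,Q) = -Σ p(x) log q(x)

Alternatively: H(P,Q) = H(P) + D_KL(P||Q)
H(P) = 1.9219 bits
D_KL(P||Q) = 0.0781 bits

H(P,Q) = 1.9219 + 0.0781 = 2.0000 bits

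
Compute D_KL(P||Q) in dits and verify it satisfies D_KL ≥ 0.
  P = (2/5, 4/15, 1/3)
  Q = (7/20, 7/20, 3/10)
0.0070 dits

KL divergence satisfies the Gibbs inequality: D_KL(P||Q) ≥ 0 for all distributions P, Q.

D_KL(P||Q) = Σ p(x) log(p(x)/q(x))
Term by term:
  x=0: 2/5 × log_10[(2/5)/(7/20)] = 0.0232
  x=1: 4/15 × log_10[(4/15)/(7/20)] = -0.0315
  x=2: 1/3 × log_10[(1/3)/(3/10)] = 0.0153
D_KL(P||Q) = 0.0070 dits

D_KL(P||Q) = 0.0070 ≥ 0 ✓

This non-negativity is a fundamental property: relative entropy cannot be negative because it measures how different Q is from P.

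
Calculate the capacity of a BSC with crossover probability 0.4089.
0.0241 bits

For a binary symmetric channel (BSC) with error probability p:
Capacity C = 1 - H(p) bits per symbol

where H(p) = -p log₂(p) - (1-p) log₂(1-p) is the binary entropy function.

H(0.4089) = 0.9759 bits
C = 1 - 0.9759 = 0.0241 bits per symbol

This means we can reliably transmit up to 0.0241 bits of information per channel use.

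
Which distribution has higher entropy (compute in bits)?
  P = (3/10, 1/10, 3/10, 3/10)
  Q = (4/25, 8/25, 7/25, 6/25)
Q

Computing entropies in bits:
H(P) = 1.8955
H(Q) = 1.9574

Distribution Q has higher entropy.

Intuition: The distribution closer to uniform (more spread out) has higher entropy.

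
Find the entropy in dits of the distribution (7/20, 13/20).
0.2812 dits

Shannon entropy is H(X) = -Σ p(x) log p(x).

For P = (7/20, 13/20):
H = -7/20 × log_10(7/20) -13/20 × log_10(13/20)
H = 0.2812 dits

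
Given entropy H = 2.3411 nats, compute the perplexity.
10.3927

Perplexity is e^H (or exp(H) for natural log).

H = 2.3411 nats
Perplexity = e^2.3411 = 10.3927

Interpretation: The model's uncertainty is equivalent to choosing uniformly among 10.4 options.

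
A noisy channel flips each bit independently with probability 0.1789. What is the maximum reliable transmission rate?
0.3223 bits

For a binary symmetric channel (BSC) with error probability p:
Capacity C = 1 - H(p) bits per symbol

where H(p) = -p log₂(p) - (1-p) log₂(1-p) is the binary entropy function.

H(0.1789) = 0.6777 bits
C = 1 - 0.6777 = 0.3223 bits per symbol

This means we can reliably transmit up to 0.3223 bits of information per channel use.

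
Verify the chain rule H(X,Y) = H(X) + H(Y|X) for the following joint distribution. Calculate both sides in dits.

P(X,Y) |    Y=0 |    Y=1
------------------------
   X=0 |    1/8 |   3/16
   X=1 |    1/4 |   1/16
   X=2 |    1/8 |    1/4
H(X,Y) = 0.7384, H(X) = 0.4755, H(Y|X) = 0.2629 (all in dits)

Chain rule: H(X,Y) = H(X) + H(Y|X)

Left side — joint entropy directly:
H(X,Y) = -Σ p(x,y) log p(x,y) = 0.7384 dits

Right side — compute H(Y|X) from the conditional distributions:
P(X) = (5/16, 5/16, 3/8), so H(X) = 0.4755 dits
H(Y|X) = Σ_x P(X=x) · H(Y|X=x):
  P(Y|X=0) = (2/5, 3/5), H(Y|X=0) = 0.2923, weight P(X=0) = 5/16
  P(Y|X=1) = (4/5, 1/5), H(Y|X=1) = 0.2173, weight P(X=1) = 5/16
  P(Y|X=2) = (1/3, 2/3), H(Y|X=2) = 0.2764, weight P(X=2) = 3/8
H(Y|X) = 0.2629 dits

H(X) + H(Y|X) = 0.4755 + 0.2629 = 0.7384 dits

Both sides equal 0.7384 dits. ✓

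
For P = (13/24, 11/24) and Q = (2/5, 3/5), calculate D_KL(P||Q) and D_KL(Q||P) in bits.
D_KL(P||Q) = 0.0588, D_KL(Q||P) = 0.0582

KL divergence is not symmetric: D_KL(P||Q) ≠ D_KL(Q||P) in general.

D_KL(P||Q) = 0.0588 bits
D_KL(Q||P) = 0.0582 bits

No, they are not equal!

This asymmetry is why KL divergence is not a true distance metric.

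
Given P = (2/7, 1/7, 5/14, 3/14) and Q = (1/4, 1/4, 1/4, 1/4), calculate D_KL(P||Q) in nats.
0.0526 nats

KL divergence: D_KL(P||Q) = Σ p(x) log(p(x)/q(x))

Computing term by term:
  x=0: 2/7 × log_e[(2/7)/(1/4)] = 2/7 × 0.1335 = 0.0382
  x=1: 1/7 × log_e[(1/7)/(1/4)] = 1/7 × -0.5596 = -0.0799
  x=2: 5/14 × log_e[(5/14)/(1/4)] = 5/14 × 0.3567 = 0.1274
  x=3: 3/14 × log_e[(3/14)/(1/4)] = 3/14 × -0.1542 = -0.0330

D_KL(P||Q) = 0.0526 nats

Note: KL divergence is always non-negative and equals 0 iff P = Q.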